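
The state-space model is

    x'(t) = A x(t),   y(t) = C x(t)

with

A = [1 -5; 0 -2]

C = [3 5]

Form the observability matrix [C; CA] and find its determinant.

CA = [[3, -25]]
Observability matrix O = [C; CA] = [[3, 5], [3, -25]]
det(O) = 3·(-25) - 5·3 = -75 - 15 = -90
Since det(O) ≠ 0, rank(O) = 2 and the system is completely observable.

-90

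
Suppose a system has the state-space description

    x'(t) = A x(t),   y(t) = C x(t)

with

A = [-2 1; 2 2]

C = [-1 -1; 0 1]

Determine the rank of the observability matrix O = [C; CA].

CA = [[0, -3], [2, 2]]
Observability matrix O = [C; CA] = [[-1, -1], [0, 1], [0, -3], [2, 2]]
Take the 2×2 submatrix of O formed by rows 1, 2: [[-1, -1], [0, 1]]. Its determinant is (-1)·1 - (-1)·0 = -1 - 0 = -1 ≠ 0.
So rank(O) ≥ 2; since O has 2 columns, rank(O) = 2.
rank(O) = 2 = n, so the pair (A, C) is completely observable.

2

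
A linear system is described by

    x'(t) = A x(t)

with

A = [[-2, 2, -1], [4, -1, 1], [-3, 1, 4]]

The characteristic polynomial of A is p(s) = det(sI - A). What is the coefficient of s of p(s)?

-22

Expand det(sI - A) for the 3×3 matrix.
p(s) = s^3 - s^2 - 22s + 29.
(Check: constant term = det(-A) = (-1)^3 det A = 29; coefficient of s^2 = -tr A = -1.)
The coefficient of s is -22.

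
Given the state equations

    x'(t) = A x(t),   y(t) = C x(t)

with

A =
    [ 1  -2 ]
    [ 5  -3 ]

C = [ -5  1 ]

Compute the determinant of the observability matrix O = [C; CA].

-35

CA = [[0, 7]]
Observability matrix O = [C; CA] = [[-5, 1], [0, 7]]
det(O) = (-5)·7 - 1·0 = -35 - 0 = -35
Since det(O) ≠ 0, rank(O) = 2 and the system is completely observable.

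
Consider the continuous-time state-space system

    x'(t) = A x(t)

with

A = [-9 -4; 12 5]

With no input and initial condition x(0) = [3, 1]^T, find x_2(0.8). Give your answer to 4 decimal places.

det(sI - A) = s^2 - (tr A)s + det A, with tr A = (-9) + 5 = -4 and det A = (-9)·5 - (-4)·12 = -45 - (-48) = 3.
So p(s) = det(sI - A) = s^2 + 4s + 3.
Factor s^2 + 4s + 3: two numbers with sum -4 and product 3 are -1 and -3, so s^2 + 4s + 3 = (s + 1)(s + 3).
Hence p(s) = (s + 1) (s + 3), with roots -3, -1.
The eigenvalues -3, -1 are distinct and real, so A is diagonalisable and x(t) = e^{At} x(0) = V diag(e^{λ_i t}) V^{-1} x(0), where the columns of V are the eigenvectors.
λ = -3: A - (-3)I = [[-6, -4], [12, 8]]. Row 1 gives (-6)·v1 + (-4)·v2 = 0, so take v_1 = [2, -3]^T.
λ = -1: A - (-1)I = [[-8, -4], [12, 6]]. Row 1 gives (-8)·v1 + (-4)·v2 = 0, so take v_2 = [1, -2]^T.
V = [v_1 v_2] = [[2, 1], [-3, -2]] has det V = -1, so V^{-1} = adj(V)/det V = [[2, 1], [-3, -2]].
Modal coordinates z(0) = V^{-1} x(0): 2·3 + 1·1 = 7; (-3)·3 + (-2)·1 = -11; so z(0) = [7, -11]^T.
x_2(t) = Σ_i (v_i)_2 · z_i(0) · e^{λ_i t} (row 2 of V times the modal terms).
x_2(0.8) = (-3)·7·e^{-3·0.8} + (-2)·(-11)·e^{-1·0.8} = (-21)·0.090718 + 22·0.449329 = 7.9802.

7.9802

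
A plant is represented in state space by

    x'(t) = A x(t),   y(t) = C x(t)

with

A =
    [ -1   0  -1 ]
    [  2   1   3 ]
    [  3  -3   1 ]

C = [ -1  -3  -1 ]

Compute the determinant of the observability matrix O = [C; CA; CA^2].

-516

CA = [[-8, 0, -9]]
CA^2 = [[-19, 27, -1]]
Observability matrix O = [C; CA; CA^2] = [[-1, -3, -1], [-8, 0, -9], [-19, 27, -1]]
Expanding along the first row, det(O) = (-1)·(0·(-1) - (-9)·27) - (-3)·((-8)·(-1) - (-9)·(-19)) + (-1)·((-8)·27 - 0·(-19)) = (-1)·243 - (-3)·(-163) + (-1)·(-216) = -516
Since det(O) ≠ 0, rank(O) = 3 and the system is completely observable.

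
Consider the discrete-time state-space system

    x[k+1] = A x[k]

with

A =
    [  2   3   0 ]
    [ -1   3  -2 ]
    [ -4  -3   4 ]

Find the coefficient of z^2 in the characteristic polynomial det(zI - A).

-9

Expand det(zI - A) for the 3×3 matrix.
p(z) = z^3 - 9z^2 + 23z - 48.
(Check: constant term = det(-A) = (-1)^3 det A = -48; coefficient of z^2 = -tr A = -9.)
The coefficient of z^2 is -9.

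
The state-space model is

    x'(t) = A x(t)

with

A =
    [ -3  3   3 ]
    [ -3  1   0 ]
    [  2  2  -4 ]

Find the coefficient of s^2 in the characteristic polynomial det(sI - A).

6

Expand det(sI - A) for the 3×3 matrix.
p(s) = s^3 + 6s^2 + 8s + 48.
(Check: constant term = det(-A) = (-1)^3 det A = 48; coefficient of s^2 = -tr A = 6.)
The coefficient of s^2 is 6.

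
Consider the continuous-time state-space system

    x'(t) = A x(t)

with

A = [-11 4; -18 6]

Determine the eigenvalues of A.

det(sI - A) = s^2 - (tr A)s + det A, with tr A = (-11) + 6 = -5 and det A = (-11)·6 - 4·(-18) = -66 - (-72) = 6.
So p(s) = det(sI - A) = s^2 + 5s + 6.
Factor s^2 + 5s + 6: two numbers with sum -5 and product 6 are -2 and -3, so s^2 + 5s + 6 = (s + 2)(s + 3).
Hence p(s) = (s + 2) (s + 3), with roots -3, -2.
All eigenvalues have negative real part, so the system is asymptotically stable.

-3, -2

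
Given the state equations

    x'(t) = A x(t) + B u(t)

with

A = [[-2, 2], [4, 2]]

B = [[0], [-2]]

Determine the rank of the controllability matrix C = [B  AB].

2

AB = [[-4], [-4]]
Controllability matrix C = [B  AB] = [[0, -4], [-2, -4]]
det(C) = 0·(-4) - (-4)·(-2) = 0 - 8 = -8 ≠ 0, so rank(C) = 2.
rank(C) = 2 = n, so the pair (A, B) is completely controllable.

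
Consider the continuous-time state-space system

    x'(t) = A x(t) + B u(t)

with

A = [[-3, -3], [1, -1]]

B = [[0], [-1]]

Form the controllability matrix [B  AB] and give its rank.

AB = [[3], [1]]
Controllability matrix C = [B  AB] = [[0, 3], [-1, 1]]
det(C) = 0·1 - 3·(-1) = 0 - (-3) = 3 ≠ 0, so rank(C) = 2.
rank(C) = 2 = n, so the pair (A, B) is completely controllable.

2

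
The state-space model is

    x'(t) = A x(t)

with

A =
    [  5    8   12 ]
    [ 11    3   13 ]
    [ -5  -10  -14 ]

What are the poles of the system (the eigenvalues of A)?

-4, -3, 1

det(sI - A) = s^3 - (tr A)s^2 + (M11 + M22 + M33)s - det A, where Mii is the 2×2 principal minor of A obtained by deleting row i and column i.
tr A = 5 + 3 + (-14) = -6; M11 = 3·(-14) - 13·(-10) = -42 - (-130) = 88; M22 = 5·(-14) - 12·(-5) = -70 - (-60) = -10; M33 = 5·3 - 8·11 = 15 - 88 = -73; sum of minors = 5.
det A = 5·(3·(-14) - 13·(-10)) - 8·(11·(-14) - 13·(-5)) + 12·(11·(-10) - 3·(-5)) = 5·88 - 8·(-89) + 12·(-95) = 12.
So p(s) = det(sI - A) = s^3 + 6s^2 + 5s - 12.
Rational-root test: any integer root divides -12. Testing small divisors, s = 1 works: p(1) = 1 + 6 + 5 + (-12) = 0, so (s - 1) is a factor.
Dividing, p(s) = (s - 1)(s^2 + 7s + 12).
Factor s^2 + 7s + 12: two numbers with sum -7 and product 12 are -3 and -4, so s^2 + 7s + 12 = (s + 3)(s + 4).
Hence p(s) = (s - 1) (s + 3) (s + 4), with roots -4, -3, 1.
At least one eigenvalue has non-negative real part, so the system is not asymptotically stable.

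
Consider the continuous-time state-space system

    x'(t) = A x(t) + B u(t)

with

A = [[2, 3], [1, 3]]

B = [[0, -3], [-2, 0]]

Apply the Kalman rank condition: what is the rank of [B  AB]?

AB = [[-6, -6], [-6, -3]]
Controllability matrix C = [B  AB] = [[0, -3, -6, -6], [-2, 0, -6, -3]]
Take the 2×2 submatrix of C formed by columns 1, 2: [[0, -3], [-2, 0]]. Its determinant is 0·0 - (-3)·(-2) = 0 - 6 = -6 ≠ 0.
So rank(C) ≥ 2; since C has 2 rows, rank(C) = 2.
rank(C) = 2 = n, so the pair (A, B) is completely controllable.

2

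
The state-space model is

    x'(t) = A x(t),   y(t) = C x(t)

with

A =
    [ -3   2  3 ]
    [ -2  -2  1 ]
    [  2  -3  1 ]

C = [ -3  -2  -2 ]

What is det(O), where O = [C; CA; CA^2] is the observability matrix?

-4759

CA = [[9, 4, -13]]
CA^2 = [[-61, 49, 18]]
Observability matrix O = [C; CA; CA^2] = [[-3, -2, -2], [9, 4, -13], [-61, 49, 18]]
Expanding along the first row, det(O) = (-3)·(4·18 - (-13)·49) - (-2)·(9·18 - (-13)·(-61)) + (-2)·(9·49 - 4·(-61)) = (-3)·709 - (-2)·(-631) + (-2)·685 = -4759
Since det(O) ≠ 0, rank(O) = 3 and the system is completely observable.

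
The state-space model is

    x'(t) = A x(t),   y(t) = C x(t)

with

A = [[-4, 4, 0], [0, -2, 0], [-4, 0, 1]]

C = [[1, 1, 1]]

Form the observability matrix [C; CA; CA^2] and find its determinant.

CA = [[-8, 2, 1]]
CA^2 = [[28, -36, 1]]
Observability matrix O = [C; CA; CA^2] = [[1, 1, 1], [-8, 2, 1], [28, -36, 1]]
Expanding along the first row, det(O) = 1·(2·1 - 1·(-36)) - 1·((-8)·1 - 1·28) + 1·((-8)·(-36) - 2·28) = 1·38 - 1·(-36) + 1·232 = 306
Since det(O) ≠ 0, rank(O) = 3 and the system is completely observable.

306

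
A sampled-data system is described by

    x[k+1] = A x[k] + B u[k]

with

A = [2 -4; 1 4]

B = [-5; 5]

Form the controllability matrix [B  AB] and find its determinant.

75

AB = [[-30], [15]]
Controllability matrix C = [B  AB] = [[-5, -30], [5, 15]]
det(C) = (-5)·15 - (-30)·5 = -75 - (-150) = 75
Since det(C) ≠ 0, rank(C) = 2 and the system is completely controllable.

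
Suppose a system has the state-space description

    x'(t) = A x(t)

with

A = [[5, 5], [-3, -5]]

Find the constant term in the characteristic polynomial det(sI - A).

For a 2×2 matrix, det(sI - A) = s^2 - (tr A)s + det A.
tr A = 0, det A = -10.
So p(s) = s^2 - 10.
The constant term is -10.

-10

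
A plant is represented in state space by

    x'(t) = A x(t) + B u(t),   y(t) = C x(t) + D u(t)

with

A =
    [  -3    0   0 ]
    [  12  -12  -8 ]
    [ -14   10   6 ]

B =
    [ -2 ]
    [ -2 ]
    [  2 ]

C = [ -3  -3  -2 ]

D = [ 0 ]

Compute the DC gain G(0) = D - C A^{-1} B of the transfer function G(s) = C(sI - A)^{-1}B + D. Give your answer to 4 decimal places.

4.5000

G(0) = C(-A)^{-1}B + D = -C A^{-1} B + D.
det A = -24, so A^{-1} = (1/-24)·adj(A) = [[-1/3, 0, 0], [-5/3, 3/4, 1], [2, -5/4, -3/2]]
A^{-1} B = [2/3, 23/6, -9/2]^T
C A^{-1} B = -9/2
G(0) = D - C A^{-1} B = 0 - (-9/2) = 9/2 ≈ 4.5000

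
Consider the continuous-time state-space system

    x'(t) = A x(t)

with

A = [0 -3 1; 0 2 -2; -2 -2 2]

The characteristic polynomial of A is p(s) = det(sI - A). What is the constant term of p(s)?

Expand det(sI - A) for the 3×3 matrix.
p(s) = s^3 - 4s^2 + 2s + 8.
(Check: constant term = det(-A) = (-1)^3 det A = 8; coefficient of s^2 = -tr A = -4.)
The constant term is 8.

8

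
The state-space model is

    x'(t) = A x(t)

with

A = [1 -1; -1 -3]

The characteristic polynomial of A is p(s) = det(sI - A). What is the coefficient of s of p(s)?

2

For a 2×2 matrix, det(sI - A) = s^2 - (tr A)s + det A.
tr A = -2, det A = -4.
So p(s) = s^2 + 2s - 4.
The coefficient of s is 2.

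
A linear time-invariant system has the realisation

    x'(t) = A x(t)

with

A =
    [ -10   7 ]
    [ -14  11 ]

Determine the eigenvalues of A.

-3, 4

det(sI - A) = s^2 - (tr A)s + det A, with tr A = (-10) + 11 = 1 and det A = (-10)·11 - 7·(-14) = -110 - (-98) = -12.
So p(s) = det(sI - A) = s^2 - s - 12.
Factor s^2 - s - 12: two numbers with sum 1 and product -12 are 4 and -3, so s^2 - s - 12 = (s - 4)(s + 3).
Hence p(s) = (s - 4) (s + 3), with roots -3, 4.
At least one eigenvalue has non-negative real part, so the system is not asymptotically stable.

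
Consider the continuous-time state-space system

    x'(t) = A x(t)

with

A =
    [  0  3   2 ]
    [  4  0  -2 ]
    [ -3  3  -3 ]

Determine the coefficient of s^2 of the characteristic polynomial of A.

3

Expand det(sI - A) for the 3×3 matrix.
p(s) = s^3 + 3s^2 - 78.
(Check: constant term = det(-A) = (-1)^3 det A = -78; coefficient of s^2 = -tr A = 3.)
The coefficient of s^2 is 3.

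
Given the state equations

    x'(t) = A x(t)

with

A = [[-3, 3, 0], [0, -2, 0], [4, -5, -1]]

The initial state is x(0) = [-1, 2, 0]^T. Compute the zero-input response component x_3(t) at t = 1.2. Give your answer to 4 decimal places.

-0.8875

det(sI - A) = s^3 - (tr A)s^2 + (M11 + M22 + M33)s - det A, where Mii is the 2×2 principal minor of A obtained by deleting row i and column i.
tr A = (-3) + (-2) + (-1) = -6; M11 = (-2)·(-1) - 0·(-5) = 2 - 0 = 2; M22 = (-3)·(-1) - 0·4 = 3 - 0 = 3; M33 = (-3)·(-2) - 3·0 = 6 - 0 = 6; sum of minors = 11.
det A = (-3)·((-2)·(-1) - 0·(-5)) - 3·(0·(-1) - 0·4) + 0·(0·(-5) - (-2)·4) = (-3)·2 - 3·0 + 0·8 = -6.
So p(s) = det(sI - A) = s^3 + 6s^2 + 11s + 6.
Rational-root test: any integer root divides 6. Testing small divisors, s = -1 works: p(-1) = -1 + 6 + (-11) + 6 = 0, so (s + 1) is a factor.
Dividing, p(s) = (s + 1)(s^2 + 5s + 6).
Factor s^2 + 5s + 6: two numbers with sum -5 and product 6 are -2 and -3, so s^2 + 5s + 6 = (s + 2)(s + 3).
Hence p(s) = (s + 1) (s + 2) (s + 3), with roots -3, -2, -1.
The eigenvalues -3, -2, -1 are distinct and real, so A is diagonalisable and x(t) = e^{At} x(0) = V diag(e^{λ_i t}) V^{-1} x(0), where the columns of V are the eigenvectors.
λ = -3: A - (-3)I = [[0, 3, 0], [0, 1, 0], [4, -5, 2]]. v must be orthogonal to every row; (row 1) × (row 3) = [6, 0, -12], so take v_1 = [1, 0, -2]^T.
λ = -2: A - (-2)I = [[-1, 3, 0], [0, 0, 0], [4, -5, 1]]. v must be orthogonal to every row; (row 1) × (row 3) = [3, 1, -7], so take v_2 = [3, 1, -7]^T.
λ = -1: A - (-1)I = [[-2, 3, 0], [0, -1, 0], [4, -5, 0]]. v must be orthogonal to every row; (row 1) × (row 2) = [0, 0, 2], so take v_3 = [0, 0, 1]^T.
V = [v_1 v_2 v_3] = [[1, 3, 0], [0, 1, 0], [-2, -7, 1]] has det V = 1, so V^{-1} = adj(V)/det V = [[1, -3, 0], [0, 1, 0], [2, 1, 1]].
Modal coordinates z(0) = V^{-1} x(0): 1·(-1) + (-3)·2 + 0·0 = -7; 0·(-1) + 1·2 + 0·0 = 2; 2·(-1) + 1·2 + 1·0 = 0; so z(0) = [-7, 2, 0]^T.
x_3(t) = Σ_i (v_i)_3 · z_i(0) · e^{λ_i t} (row 3 of V times the modal terms).
x_3(1.2) = (-2)·(-7)·e^{-3·1.2} + (-7)·2·e^{-2·1.2} + 1·0·e^{-1·1.2} = 14·0.027324 + (-14)·0.090718 + 0·0.301194 = -0.8875.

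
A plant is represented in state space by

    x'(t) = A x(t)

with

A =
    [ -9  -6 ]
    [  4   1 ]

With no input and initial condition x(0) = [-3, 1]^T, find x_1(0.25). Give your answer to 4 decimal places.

-0.3019

det(sI - A) = s^2 - (tr A)s + det A, with tr A = (-9) + 1 = -8 and det A = (-9)·1 - (-6)·4 = -9 - (-24) = 15.
So p(s) = det(sI - A) = s^2 + 8s + 15.
Factor s^2 + 8s + 15: two numbers with sum -8 and product 15 are -3 and -5, so s^2 + 8s + 15 = (s + 3)(s + 5).
Hence p(s) = (s + 3) (s + 5), with roots -5, -3.
The eigenvalues -5, -3 are distinct and real, so A is diagonalisable and x(t) = e^{At} x(0) = V diag(e^{λ_i t}) V^{-1} x(0), where the columns of V are the eigenvectors.
λ = -5: A - (-5)I = [[-4, -6], [4, 6]]. Row 1 gives (-4)·v1 + (-6)·v2 = 0, so take v_1 = [3, -2]^T.
λ = -3: A - (-3)I = [[-6, -6], [4, 4]]. Row 1 gives (-6)·v1 + (-6)·v2 = 0, so take v_2 = [-1, 1]^T.
V = [v_1 v_2] = [[3, -1], [-2, 1]] has det V = 1, so V^{-1} = adj(V)/det V = [[1, 1], [2, 3]].
Modal coordinates z(0) = V^{-1} x(0): 1·(-3) + 1·1 = -2; 2·(-3) + 3·1 = -3; so z(0) = [-2, -3]^T.
x_1(t) = Σ_i (v_i)_1 · z_i(0) · e^{λ_i t} (row 1 of V times the modal terms).
x_1(0.25) = 3·(-2)·e^{-5·0.25} + (-1)·(-3)·e^{-3·0.25} = (-6)·0.286505 + 3·0.472367 = -0.3019.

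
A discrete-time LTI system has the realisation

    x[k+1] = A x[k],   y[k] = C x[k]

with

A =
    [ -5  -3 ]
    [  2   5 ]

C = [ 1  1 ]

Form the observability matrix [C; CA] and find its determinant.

5

CA = [[-3, 2]]
Observability matrix O = [C; CA] = [[1, 1], [-3, 2]]
det(O) = 1·2 - 1·(-3) = 2 - (-3) = 5
Since det(O) ≠ 0, rank(O) = 2 and the system is completely observable.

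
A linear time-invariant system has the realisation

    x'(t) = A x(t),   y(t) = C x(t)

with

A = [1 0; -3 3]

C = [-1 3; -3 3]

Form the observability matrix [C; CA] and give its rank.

CA = [[-10, 9], [-12, 9]]
Observability matrix O = [C; CA] = [[-1, 3], [-3, 3], [-10, 9], [-12, 9]]
Take the 2×2 submatrix of O formed by rows 1, 2: [[-1, 3], [-3, 3]]. Its determinant is (-1)·3 - 3·(-3) = -3 - (-9) = 6 ≠ 0.
So rank(O) ≥ 2; since O has 2 columns, rank(O) = 2.
rank(O) = 2 = n, so the pair (A, C) is completely observable.

2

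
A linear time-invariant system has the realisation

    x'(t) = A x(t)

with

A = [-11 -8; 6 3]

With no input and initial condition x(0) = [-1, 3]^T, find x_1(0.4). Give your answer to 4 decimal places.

det(sI - A) = s^2 - (tr A)s + det A, with tr A = (-11) + 3 = -8 and det A = (-11)·3 - (-8)·6 = -33 - (-48) = 15.
So p(s) = det(sI - A) = s^2 + 8s + 15.
Factor s^2 + 8s + 15: two numbers with sum -8 and product 15 are -3 and -5, so s^2 + 8s + 15 = (s + 3)(s + 5).
Hence p(s) = (s + 3) (s + 5), with roots -5, -3.
The eigenvalues -5, -3 are distinct and real, so A is diagonalisable and x(t) = e^{At} x(0) = V diag(e^{λ_i t}) V^{-1} x(0), where the columns of V are the eigenvectors.
λ = -5: A - (-5)I = [[-6, -8], [6, 8]]. Row 1 gives (-6)·v1 + (-8)·v2 = 0, so take v_1 = [-4, 3]^T.
λ = -3: A - (-3)I = [[-8, -8], [6, 6]]. Row 1 gives (-8)·v1 + (-8)·v2 = 0, so take v_2 = [1, -1]^T.
V = [v_1 v_2] = [[-4, 1], [3, -1]] has det V = 1, so V^{-1} = adj(V)/det V = [[-1, -1], [-3, -4]].
Modal coordinates z(0) = V^{-1} x(0): (-1)·(-1) + (-1)·3 = -2; (-3)·(-1) + (-4)·3 = -9; so z(0) = [-2, -9]^T.
x_1(t) = Σ_i (v_i)_1 · z_i(0) · e^{λ_i t} (row 1 of V times the modal terms).
x_1(0.4) = (-4)·(-2)·e^{-5·0.4} + 1·(-9)·e^{-3·0.4} = 8·0.135335 + (-9)·0.301194 = -1.6281.

-1.6281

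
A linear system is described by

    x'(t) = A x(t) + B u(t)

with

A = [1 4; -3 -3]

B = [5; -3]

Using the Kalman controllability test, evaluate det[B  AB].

-51

AB = [[-7], [-6]]
Controllability matrix C = [B  AB] = [[5, -7], [-3, -6]]
det(C) = 5·(-6) - (-7)·(-3) = -30 - 21 = -51
Since det(C) ≠ 0, rank(C) = 2 and the system is completely controllable.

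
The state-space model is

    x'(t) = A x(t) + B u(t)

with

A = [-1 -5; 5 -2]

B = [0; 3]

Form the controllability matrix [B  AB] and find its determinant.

AB = [[-15], [-6]]
Controllability matrix C = [B  AB] = [[0, -15], [3, -6]]
det(C) = 0·(-6) - (-15)·3 = 0 - (-45) = 45
Since det(C) ≠ 0, rank(C) = 2 and the system is completely controllable.

45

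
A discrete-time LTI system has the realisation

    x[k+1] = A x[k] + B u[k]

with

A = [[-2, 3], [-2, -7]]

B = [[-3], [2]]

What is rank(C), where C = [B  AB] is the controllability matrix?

AB = [[12], [-8]]
Controllability matrix C = [B  AB] = [[-3, 12], [2, -8]]
Every column of C is a scalar multiple of column 1 = [-3, 2] (multipliers 1, -4), so the columns span a one-dimensional space.
C ≠ 0, hence rank(C) = 1.
rank(C) = 1 < n = 2, so the pair (A, B) is not completely controllable.

1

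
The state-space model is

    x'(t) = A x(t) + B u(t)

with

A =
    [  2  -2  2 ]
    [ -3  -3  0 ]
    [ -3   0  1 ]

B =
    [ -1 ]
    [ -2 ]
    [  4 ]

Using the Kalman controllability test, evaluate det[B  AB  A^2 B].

-3732

AB = [[10], [9], [7]]
A^2B = [[16], [-57], [-23]]
Controllability matrix C = [B  AB  A^2B] = [[-1, 10, 16], [-2, 9, -57], [4, 7, -23]]
Expanding along the first row, det(C) = (-1)·(9·(-23) - (-57)·7) - 10·((-2)·(-23) - (-57)·4) + 16·((-2)·7 - 9·4) = (-1)·192 - 10·274 + 16·(-50) = -3732
Since det(C) ≠ 0, rank(C) = 3 and the system is completely controllable.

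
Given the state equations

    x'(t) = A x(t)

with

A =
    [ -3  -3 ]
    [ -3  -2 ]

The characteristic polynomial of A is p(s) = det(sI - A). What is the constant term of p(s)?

For a 2×2 matrix, det(sI - A) = s^2 - (tr A)s + det A.
tr A = -5, det A = -3.
So p(s) = s^2 + 5s - 3.
The constant term is -3.

-3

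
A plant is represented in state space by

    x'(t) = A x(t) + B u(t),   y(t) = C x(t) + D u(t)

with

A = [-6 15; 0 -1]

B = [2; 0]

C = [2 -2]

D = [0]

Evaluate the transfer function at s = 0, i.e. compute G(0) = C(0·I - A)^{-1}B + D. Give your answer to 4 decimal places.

0.6667

G(0) = C(-A)^{-1}B + D = -C A^{-1} B + D.
det A = 6, so A^{-1} = (1/6)·adj(A) = [[-1/6, -5/2], [0, -1]]
A^{-1} B = [-1/3, 0]^T
C A^{-1} B = -2/3
G(0) = D - C A^{-1} B = 0 - (-2/3) = 2/3 ≈ 0.6667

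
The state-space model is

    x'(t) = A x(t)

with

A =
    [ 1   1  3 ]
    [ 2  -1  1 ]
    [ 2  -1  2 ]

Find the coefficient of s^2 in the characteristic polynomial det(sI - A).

-2

Expand det(sI - A) for the 3×3 matrix.
p(s) = s^3 - 2s^2 - 8s + 3.
(Check: constant term = det(-A) = (-1)^3 det A = 3; coefficient of s^2 = -tr A = -2.)
The coefficient of s^2 is -2.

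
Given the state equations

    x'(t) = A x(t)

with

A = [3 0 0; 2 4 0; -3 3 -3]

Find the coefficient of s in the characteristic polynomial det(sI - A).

Expand det(sI - A) for the 3×3 matrix.
p(s) = s^3 - 4s^2 - 9s + 36.
(Check: constant term = det(-A) = (-1)^3 det A = 36; coefficient of s^2 = -tr A = -4.)
The coefficient of s is -9.

-9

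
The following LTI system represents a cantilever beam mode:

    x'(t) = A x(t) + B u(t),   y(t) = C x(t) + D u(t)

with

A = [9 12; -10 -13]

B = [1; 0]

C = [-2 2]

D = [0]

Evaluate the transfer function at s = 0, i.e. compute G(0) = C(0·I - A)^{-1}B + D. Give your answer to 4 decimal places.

G(0) = C(-A)^{-1}B + D = -C A^{-1} B + D.
det A = 3, so A^{-1} = (1/3)·adj(A) = [[-13/3, -4], [10/3, 3]]
A^{-1} B = [-13/3, 10/3]^T
C A^{-1} B = 46/3
G(0) = D - C A^{-1} B = 0 - (46/3) = -46/3 ≈ -15.3333

-15.3333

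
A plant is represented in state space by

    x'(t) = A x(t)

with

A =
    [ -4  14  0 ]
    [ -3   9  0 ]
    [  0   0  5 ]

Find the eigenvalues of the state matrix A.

2, 3, 5

det(sI - A) = s^3 - (tr A)s^2 + (M11 + M22 + M33)s - det A, where Mii is the 2×2 principal minor of A obtained by deleting row i and column i.
tr A = (-4) + 9 + 5 = 10; M11 = 9·5 - 0·0 = 45 - 0 = 45; M22 = (-4)·5 - 0·0 = -20 - 0 = -20; M33 = (-4)·9 - 14·(-3) = -36 - (-42) = 6; sum of minors = 31.
det A = (-4)·(9·5 - 0·0) - 14·((-3)·5 - 0·0) + 0·((-3)·0 - 9·0) = (-4)·45 - 14·(-15) + 0·0 = 30.
So p(s) = det(sI - A) = s^3 - 10s^2 + 31s - 30.
Rational-root test: any integer root divides -30. Testing small divisors, s = 2 works: p(2) = 8 + (-40) + 62 + (-30) = 0, so (s - 2) is a factor.
Dividing, p(s) = (s - 2)(s^2 - 8s + 15).
Factor s^2 - 8s + 15: two numbers with sum 8 and product 15 are 5 and 3, so s^2 - 8s + 15 = (s - 5)(s - 3).
Hence p(s) = (s - 5) (s - 3) (s - 2), with roots 2, 3, 5.
At least one eigenvalue has non-negative real part, so the system is not asymptotically stable.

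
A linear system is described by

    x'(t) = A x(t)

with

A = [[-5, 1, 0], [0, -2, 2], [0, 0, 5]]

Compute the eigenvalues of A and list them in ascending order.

-5, -2, 5

det(sI - A) = s^3 - (tr A)s^2 + (M11 + M22 + M33)s - det A, where Mii is the 2×2 principal minor of A obtained by deleting row i and column i.
tr A = (-5) + (-2) + 5 = -2; M11 = (-2)·5 - 2·0 = -10 - 0 = -10; M22 = (-5)·5 - 0·0 = -25 - 0 = -25; M33 = (-5)·(-2) - 1·0 = 10 - 0 = 10; sum of minors = -25.
det A = (-5)·((-2)·5 - 2·0) - 1·(0·5 - 2·0) + 0·(0·0 - (-2)·0) = (-5)·(-10) - 1·0 + 0·0 = 50.
So p(s) = det(sI - A) = s^3 + 2s^2 - 25s - 50.
Rational-root test: any integer root divides -50. Testing small divisors, s = -2 works: p(-2) = -8 + 8 + 50 + (-50) = 0, so (s + 2) is a factor.
Dividing, p(s) = (s + 2)(s^2 - 25).
Factor s^2 - 25: two numbers with sum 0 and product -25 are 5 and -5, so s^2 - 25 = (s - 5)(s + 5).
Hence p(s) = (s - 5) (s + 2) (s + 5), with roots -5, -2, 5.
At least one eigenvalue has non-negative real part, so the system is not asymptotically stable.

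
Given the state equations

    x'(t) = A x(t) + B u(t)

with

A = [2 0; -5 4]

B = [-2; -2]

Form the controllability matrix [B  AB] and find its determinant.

AB = [[-4], [2]]
Controllability matrix C = [B  AB] = [[-2, -4], [-2, 2]]
det(C) = (-2)·2 - (-4)·(-2) = -4 - 8 = -12
Since det(C) ≠ 0, rank(C) = 2 and the system is completely controllable.

-12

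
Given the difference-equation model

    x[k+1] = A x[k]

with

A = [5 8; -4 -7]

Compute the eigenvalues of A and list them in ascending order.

det(zI - A) = z^2 - (tr A)z + det A, with tr A = 5 + (-7) = -2 and det A = 5·(-7) - 8·(-4) = -35 - (-32) = -3.
So p(z) = det(zI - A) = z^2 + 2z - 3.
Factor z^2 + 2z - 3: two numbers with sum -2 and product -3 are 1 and -3, so z^2 + 2z - 3 = (z - 1)(z + 3).
Hence p(z) = (z - 1) (z + 3), with roots -3, 1.

-3, 1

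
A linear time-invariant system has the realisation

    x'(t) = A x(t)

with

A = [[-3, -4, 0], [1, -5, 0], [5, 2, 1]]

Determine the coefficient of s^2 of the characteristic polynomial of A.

Expand det(sI - A) for the 3×3 matrix.
p(s) = s^3 + 7s^2 + 11s - 19.
(Check: constant term = det(-A) = (-1)^3 det A = -19; coefficient of s^2 = -tr A = 7.)
The coefficient of s^2 is 7.

7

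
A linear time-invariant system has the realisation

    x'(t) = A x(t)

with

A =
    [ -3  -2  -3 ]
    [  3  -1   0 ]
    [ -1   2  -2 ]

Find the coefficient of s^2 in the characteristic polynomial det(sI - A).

Expand det(sI - A) for the 3×3 matrix.
p(s) = s^3 + 6s^2 + 14s + 33.
(Check: constant term = det(-A) = (-1)^3 det A = 33; coefficient of s^2 = -tr A = 6.)
The coefficient of s^2 is 6.

6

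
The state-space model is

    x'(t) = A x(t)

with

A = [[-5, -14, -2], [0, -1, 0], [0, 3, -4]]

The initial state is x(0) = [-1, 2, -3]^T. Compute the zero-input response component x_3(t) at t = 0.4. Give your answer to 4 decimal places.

0.3312

det(sI - A) = s^3 - (tr A)s^2 + (M11 + M22 + M33)s - det A, where Mii is the 2×2 principal minor of A obtained by deleting row i and column i.
tr A = (-5) + (-1) + (-4) = -10; M11 = (-1)·(-4) - 0·3 = 4 - 0 = 4; M22 = (-5)·(-4) - (-2)·0 = 20 - 0 = 20; M33 = (-5)·(-1) - (-14)·0 = 5 - 0 = 5; sum of minors = 29.
det A = (-5)·((-1)·(-4) - 0·3) - (-14)·(0·(-4) - 0·0) + (-2)·(0·3 - (-1)·0) = (-5)·4 - (-14)·0 + (-2)·0 = -20.
So p(s) = det(sI - A) = s^3 + 10s^2 + 29s + 20.
Rational-root test: any integer root divides 20. Testing small divisors, s = -1 works: p(-1) = -1 + 10 + (-29) + 20 = 0, so (s + 1) is a factor.
Dividing, p(s) = (s + 1)(s^2 + 9s + 20).
Factor s^2 + 9s + 20: two numbers with sum -9 and product 20 are -4 and -5, so s^2 + 9s + 20 = (s + 4)(s + 5).
Hence p(s) = (s + 1) (s + 4) (s + 5), with roots -5, -4, -1.
The eigenvalues -5, -4, -1 are distinct and real, so A is diagonalisable and x(t) = e^{At} x(0) = V diag(e^{λ_i t}) V^{-1} x(0), where the columns of V are the eigenvectors.
λ = -5: A - (-5)I = [[0, -14, -2], [0, 4, 0], [0, 3, 1]]. v must be orthogonal to every row; (row 1) × (row 2) = [8, 0, 0], so take v_1 = [1, 0, 0]^T.
λ = -4: A - (-4)I = [[-1, -14, -2], [0, 3, 0], [0, 3, 0]]. v must be orthogonal to every row; (row 1) × (row 2) = [6, 0, -3], so take v_2 = [-2, 0, 1]^T.
λ = -1: A - (-1)I = [[-4, -14, -2], [0, 0, 0], [0, 3, -3]]. v must be orthogonal to every row; (row 1) × (row 3) = [48, -12, -12], so take v_3 = [4, -1, -1]^T.
V = [v_1 v_2 v_3] = [[1, -2, 4], [0, 0, -1], [0, 1, -1]] has det V = 1, so V^{-1} = adj(V)/det V = [[1, 2, 2], [0, -1, 1], [0, -1, 0]].
Modal coordinates z(0) = V^{-1} x(0): 1·(-1) + 2·2 + 2·(-3) = -3; 0·(-1) + (-1)·2 + 1·(-3) = -5; 0·(-1) + (-1)·2 + 0·(-3) = -2; so z(0) = [-3, -5, -2]^T.
x_3(t) = Σ_i (v_i)_3 · z_i(0) · e^{λ_i t} (row 3 of V times the modal terms).
x_3(0.4) = 0·(-3)·e^{-5·0.4} + 1·(-5)·e^{-4·0.4} + (-1)·(-2)·e^{-1·0.4} = 0·0.135335 + (-5)·0.201897 + 2·0.670320 = 0.3312.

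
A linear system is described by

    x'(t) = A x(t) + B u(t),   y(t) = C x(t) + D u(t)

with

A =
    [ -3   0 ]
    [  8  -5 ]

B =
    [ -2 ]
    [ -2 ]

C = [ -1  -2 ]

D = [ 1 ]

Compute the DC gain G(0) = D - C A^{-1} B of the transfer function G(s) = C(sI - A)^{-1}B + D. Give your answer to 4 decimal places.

4.6000

G(0) = C(-A)^{-1}B + D = -C A^{-1} B + D.
det A = 15, so A^{-1} = (1/15)·adj(A) = [[-1/3, 0], [-8/15, -1/5]]
A^{-1} B = [2/3, 22/15]^T
C A^{-1} B = -18/5
G(0) = D - C A^{-1} B = 1 - (-18/5) = 23/5 ≈ 4.6000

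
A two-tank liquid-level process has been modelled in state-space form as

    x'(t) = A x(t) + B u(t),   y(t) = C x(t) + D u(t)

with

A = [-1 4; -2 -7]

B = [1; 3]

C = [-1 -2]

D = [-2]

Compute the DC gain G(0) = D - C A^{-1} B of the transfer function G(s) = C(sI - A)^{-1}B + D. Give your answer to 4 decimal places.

G(0) = C(-A)^{-1}B + D = -C A^{-1} B + D.
det A = 15, so A^{-1} = (1/15)·adj(A) = [[-7/15, -4/15], [2/15, -1/15]]
A^{-1} B = [-19/15, -1/15]^T
C A^{-1} B = 7/5
G(0) = D - C A^{-1} B = -2 - (7/5) = -17/5 ≈ -3.4000

-3.4000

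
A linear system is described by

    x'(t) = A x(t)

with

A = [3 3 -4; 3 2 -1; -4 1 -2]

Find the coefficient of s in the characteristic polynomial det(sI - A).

Expand det(sI - A) for the 3×3 matrix.
p(s) = s^3 - 3s^2 - 28s + 23.
(Check: constant term = det(-A) = (-1)^3 det A = 23; coefficient of s^2 = -tr A = -3.)
The coefficient of s is -28.

-28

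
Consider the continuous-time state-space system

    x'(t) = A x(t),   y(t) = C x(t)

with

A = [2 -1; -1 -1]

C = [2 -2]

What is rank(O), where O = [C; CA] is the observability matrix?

2

CA = [[6, 0]]
Observability matrix O = [C; CA] = [[2, -2], [6, 0]]
det(O) = 2·0 - (-2)·6 = 0 - (-12) = 12 ≠ 0, so rank(O) = 2.
rank(O) = 2 = n, so the pair (A, C) is completely observable.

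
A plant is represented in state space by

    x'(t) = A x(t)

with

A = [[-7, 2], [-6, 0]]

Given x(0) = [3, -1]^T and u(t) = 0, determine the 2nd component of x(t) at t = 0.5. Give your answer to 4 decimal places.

det(sI - A) = s^2 - (tr A)s + det A, with tr A = (-7) + 0 = -7 and det A = (-7)·0 - 2·(-6) = 0 - (-12) = 12.
So p(s) = det(sI - A) = s^2 + 7s + 12.
Factor s^2 + 7s + 12: two numbers with sum -7 and product 12 are -3 and -4, so s^2 + 7s + 12 = (s + 3)(s + 4).
Hence p(s) = (s + 3) (s + 4), with roots -4, -3.
The eigenvalues -4, -3 are distinct and real, so A is diagonalisable and x(t) = e^{At} x(0) = V diag(e^{λ_i t}) V^{-1} x(0), where the columns of V are the eigenvectors.
λ = -4: A - (-4)I = [[-3, 2], [-6, 4]]. Row 1 gives (-3)·v1 + 2·v2 = 0, so take v_1 = [-2, -3]^T.
λ = -3: A - (-3)I = [[-4, 2], [-6, 3]]. Row 1 gives (-4)·v1 + 2·v2 = 0, so take v_2 = [1, 2]^T.
V = [v_1 v_2] = [[-2, 1], [-3, 2]] has det V = -1, so V^{-1} = adj(V)/det V = [[-2, 1], [-3, 2]].
Modal coordinates z(0) = V^{-1} x(0): (-2)·3 + 1·(-1) = -7; (-3)·3 + 2·(-1) = -11; so z(0) = [-7, -11]^T.
x_2(t) = Σ_i (v_i)_2 · z_i(0) · e^{λ_i t} (row 2 of V times the modal terms).
x_2(0.5) = (-3)·(-7)·e^{-4·0.5} + 2·(-11)·e^{-3·0.5} = 21·0.135335 + (-22)·0.223130 = -2.0668.

-2.0668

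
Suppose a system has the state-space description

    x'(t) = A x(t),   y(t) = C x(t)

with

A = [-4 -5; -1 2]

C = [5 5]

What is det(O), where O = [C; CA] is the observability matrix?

CA = [[-25, -15]]
Observability matrix O = [C; CA] = [[5, 5], [-25, -15]]
det(O) = 5·(-15) - 5·(-25) = -75 - (-125) = 50
Since det(O) ≠ 0, rank(O) = 2 and the system is completely observable.

50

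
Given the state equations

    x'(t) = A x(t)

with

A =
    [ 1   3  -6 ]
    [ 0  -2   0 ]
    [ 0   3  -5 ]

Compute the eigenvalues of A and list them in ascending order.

det(sI - A) = s^3 - (tr A)s^2 + (M11 + M22 + M33)s - det A, where Mii is the 2×2 principal minor of A obtained by deleting row i and column i.
tr A = 1 + (-2) + (-5) = -6; M11 = (-2)·(-5) - 0·3 = 10 - 0 = 10; M22 = 1·(-5) - (-6)·0 = -5 - 0 = -5; M33 = 1·(-2) - 3·0 = -2 - 0 = -2; sum of minors = 3.
det A = 1·((-2)·(-5) - 0·3) - 3·(0·(-5) - 0·0) + (-6)·(0·3 - (-2)·0) = 1·10 - 3·0 + (-6)·0 = 10.
So p(s) = det(sI - A) = s^3 + 6s^2 + 3s - 10.
Rational-root test: any integer root divides -10. Testing small divisors, s = 1 works: p(1) = 1 + 6 + 3 + (-10) = 0, so (s - 1) is a factor.
Dividing, p(s) = (s - 1)(s^2 + 7s + 10).
Factor s^2 + 7s + 10: two numbers with sum -7 and product 10 are -2 and -5, so s^2 + 7s + 10 = (s + 2)(s + 5).
Hence p(s) = (s - 1) (s + 2) (s + 5), with roots -5, -2, 1.
At least one eigenvalue has non-negative real part, so the system is not asymptotically stable.

-5, -2, 1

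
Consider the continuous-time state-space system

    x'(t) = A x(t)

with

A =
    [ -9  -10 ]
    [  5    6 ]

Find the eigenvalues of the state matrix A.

-4, 1

det(sI - A) = s^2 - (tr A)s + det A, with tr A = (-9) + 6 = -3 and det A = (-9)·6 - (-10)·5 = -54 - (-50) = -4.
So p(s) = det(sI - A) = s^2 + 3s - 4.
Factor s^2 + 3s - 4: two numbers with sum -3 and product -4 are 1 and -4, so s^2 + 3s - 4 = (s - 1)(s + 4).
Hence p(s) = (s - 1) (s + 4), with roots -4, 1.
At least one eigenvalue has non-negative real part, so the system is not asymptotically stable.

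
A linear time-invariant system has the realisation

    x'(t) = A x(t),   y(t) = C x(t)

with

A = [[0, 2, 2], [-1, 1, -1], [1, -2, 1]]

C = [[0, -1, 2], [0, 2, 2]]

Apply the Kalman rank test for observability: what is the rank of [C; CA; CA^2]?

3

CA = [[3, -5, 3], [0, -2, 0]]
CA^2 = [[8, -5, 14], [2, -2, 2]]
Observability matrix O = [C; CA; CA^2] = [[0, -1, 2], [0, 2, 2], [3, -5, 3], [0, -2, 0], [8, -5, 14], [2, -2, 2]]
Take the 3×3 submatrix of O formed by rows 1, 2, 3: [[0, -1, 2], [0, 2, 2], [3, -5, 3]]. Its determinant is 0·(2·3 - 2·(-5)) - (-1)·(0·3 - 2·3) + 2·(0·(-5) - 2·3) = 0·16 - (-1)·(-6) + 2·(-6) = -18 ≠ 0.
So rank(O) ≥ 3; since O has 3 columns, rank(O) = 3.
rank(O) = 3 = n, so the pair (A, C) is completely observable.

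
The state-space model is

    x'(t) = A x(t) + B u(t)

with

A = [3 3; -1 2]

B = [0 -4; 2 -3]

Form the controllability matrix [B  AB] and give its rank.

2

AB = [[6, -21], [4, -2]]
Controllability matrix C = [B  AB] = [[0, -4, 6, -21], [2, -3, 4, -2]]
Take the 2×2 submatrix of C formed by columns 1, 2: [[0, -4], [2, -3]]. Its determinant is 0·(-3) - (-4)·2 = 0 - (-8) = 8 ≠ 0.
So rank(C) ≥ 2; since C has 2 rows, rank(C) = 2.
rank(C) = 2 = n, so the pair (A, B) is completely controllable.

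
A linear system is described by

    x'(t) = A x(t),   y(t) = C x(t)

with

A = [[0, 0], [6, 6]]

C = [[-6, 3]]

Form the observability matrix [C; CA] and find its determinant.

-162

CA = [[18, 18]]
Observability matrix O = [C; CA] = [[-6, 3], [18, 18]]
det(O) = (-6)·18 - 3·18 = -108 - 54 = -162
Since det(O) ≠ 0, rank(O) = 2 and the system is completely observable.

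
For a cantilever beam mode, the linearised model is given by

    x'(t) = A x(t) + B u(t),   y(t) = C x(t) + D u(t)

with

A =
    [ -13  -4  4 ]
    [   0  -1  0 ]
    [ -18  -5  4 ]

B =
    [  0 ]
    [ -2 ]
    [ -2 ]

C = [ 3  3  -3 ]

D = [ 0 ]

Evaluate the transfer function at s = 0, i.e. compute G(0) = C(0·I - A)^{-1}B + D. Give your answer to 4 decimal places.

0.0000

G(0) = C(-A)^{-1}B + D = -C A^{-1} B + D.
det A = -20, so A^{-1} = (1/-20)·adj(A) = [[1/5, 1/5, -1/5], [0, -1, 0], [9/10, -7/20, -13/20]]
A^{-1} B = [0, 2, 2]^T
C A^{-1} B = 0
G(0) = D - C A^{-1} B = 0 - (0) = 0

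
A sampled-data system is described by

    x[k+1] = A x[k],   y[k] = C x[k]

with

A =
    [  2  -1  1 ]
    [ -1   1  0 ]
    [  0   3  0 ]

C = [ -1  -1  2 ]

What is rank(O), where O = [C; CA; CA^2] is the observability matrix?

3

CA = [[-1, 6, -1]]
CA^2 = [[-8, 4, -1]]
Observability matrix O = [C; CA; CA^2] = [[-1, -1, 2], [-1, 6, -1], [-8, 4, -1]]
det(O) = (-1)·(6·(-1) - (-1)·4) - (-1)·((-1)·(-1) - (-1)·(-8)) + 2·((-1)·4 - 6·(-8)) = (-1)·(-2) - (-1)·(-7) + 2·44 = 83 ≠ 0, so rank(O) = 3.
rank(O) = 3 = n, so the pair (A, C) is completely observable.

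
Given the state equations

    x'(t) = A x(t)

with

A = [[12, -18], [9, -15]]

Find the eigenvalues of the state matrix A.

-6, 3

det(sI - A) = s^2 - (tr A)s + det A, with tr A = 12 + (-15) = -3 and det A = 12·(-15) - (-18)·9 = -180 - (-162) = -18.
So p(s) = det(sI - A) = s^2 + 3s - 18.
Factor s^2 + 3s - 18: two numbers with sum -3 and product -18 are 3 and -6, so s^2 + 3s - 18 = (s - 3)(s + 6).
Hence p(s) = (s - 3) (s + 6), with roots -6, 3.
At least one eigenvalue has non-negative real part, so the system is not asymptotically stable.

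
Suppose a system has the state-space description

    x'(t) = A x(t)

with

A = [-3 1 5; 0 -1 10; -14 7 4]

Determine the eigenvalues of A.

-3, -1, 4

det(sI - A) = s^3 - (tr A)s^2 + (M11 + M22 + M33)s - det A, where Mii is the 2×2 principal minor of A obtained by deleting row i and column i.
tr A = (-3) + (-1) + 4 = 0; M11 = (-1)·4 - 10·7 = -4 - 70 = -74; M22 = (-3)·4 - 5·(-14) = -12 - (-70) = 58; M33 = (-3)·(-1) - 1·0 = 3 - 0 = 3; sum of minors = -13.
det A = (-3)·((-1)·4 - 10·7) - 1·(0·4 - 10·(-14)) + 5·(0·7 - (-1)·(-14)) = (-3)·(-74) - 1·140 + 5·(-14) = 12.
So p(s) = det(sI - A) = s^3 - 13s - 12.
Rational-root test: any integer root divides -12. Testing small divisors, s = -1 works: p(-1) = -1 + 0 + 13 + (-12) = 0, so (s + 1) is a factor.
Dividing, p(s) = (s + 1)(s^2 - s - 12).
Factor s^2 - s - 12: two numbers with sum 1 and product -12 are 4 and -3, so s^2 - s - 12 = (s - 4)(s + 3).
Hence p(s) = (s - 4) (s + 1) (s + 3), with roots -3, -1, 4.
At least one eigenvalue has non-negative real part, so the system is not asymptotically stable.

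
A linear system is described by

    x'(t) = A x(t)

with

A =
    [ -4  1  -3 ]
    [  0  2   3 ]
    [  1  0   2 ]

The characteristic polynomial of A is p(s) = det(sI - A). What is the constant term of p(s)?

Expand det(sI - A) for the 3×3 matrix.
p(s) = s^3 - 9s + 7.
(Check: constant term = det(-A) = (-1)^3 det A = 7; coefficient of s^2 = -tr A = 0.)
The constant term is 7.

7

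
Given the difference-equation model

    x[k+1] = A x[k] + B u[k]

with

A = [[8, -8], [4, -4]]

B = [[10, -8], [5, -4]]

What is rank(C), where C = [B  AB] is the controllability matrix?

1

AB = [[40, -32], [20, -16]]
Controllability matrix C = [B  AB] = [[10, -8, 40, -32], [5, -4, 20, -16]]
Every column of C is a scalar multiple of column 1 = [10, 5] (multipliers 1, -4/5, 4, -16/5), so the columns span a one-dimensional space.
C ≠ 0, hence rank(C) = 1.
rank(C) = 1 < n = 2, so the pair (A, B) is not completely controllable.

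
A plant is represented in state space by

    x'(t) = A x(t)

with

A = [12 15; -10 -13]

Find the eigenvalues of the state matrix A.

det(sI - A) = s^2 - (tr A)s + det A, with tr A = 12 + (-13) = -1 and det A = 12·(-13) - 15·(-10) = -156 - (-150) = -6.
So p(s) = det(sI - A) = s^2 + s - 6.
Factor s^2 + s - 6: two numbers with sum -1 and product -6 are 2 and -3, so s^2 + s - 6 = (s - 2)(s + 3).
Hence p(s) = (s - 2) (s + 3), with roots -3, 2.
At least one eigenvalue has non-negative real part, so the system is not asymptotically stable.

-3, 2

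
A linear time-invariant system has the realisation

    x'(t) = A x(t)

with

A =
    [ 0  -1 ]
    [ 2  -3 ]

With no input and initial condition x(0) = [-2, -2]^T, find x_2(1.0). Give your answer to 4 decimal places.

-0.7358

det(sI - A) = s^2 - (tr A)s + det A, with tr A = 0 + (-3) = -3 and det A = 0·(-3) - (-1)·2 = 0 - (-2) = 2.
So p(s) = det(sI - A) = s^2 + 3s + 2.
Factor s^2 + 3s + 2: two numbers with sum -3 and product 2 are -1 and -2, so s^2 + 3s + 2 = (s + 1)(s + 2).
Hence p(s) = (s + 1) (s + 2), with roots -2, -1.
The eigenvalues -2, -1 are distinct and real, so A is diagonalisable and x(t) = e^{At} x(0) = V diag(e^{λ_i t}) V^{-1} x(0), where the columns of V are the eigenvectors.
λ = -2: A - (-2)I = [[2, -1], [2, -1]]. Row 1 gives 2·v1 + (-1)·v2 = 0, so take v_1 = [1, 2]^T.
λ = -1: A - (-1)I = [[1, -1], [2, -2]]. Row 1 gives 1·v1 + (-1)·v2 = 0, so take v_2 = [1, 1]^T.
V = [v_1 v_2] = [[1, 1], [2, 1]] has det V = -1, so V^{-1} = adj(V)/det V = [[-1, 1], [2, -1]].
Modal coordinates z(0) = V^{-1} x(0): (-1)·(-2) + 1·(-2) = 0; 2·(-2) + (-1)·(-2) = -2; so z(0) = [0, -2]^T.
x_2(t) = Σ_i (v_i)_2 · z_i(0) · e^{λ_i t} (row 2 of V times the modal terms).
x_2(1.0) = 2·0·e^{-2·1.0} + 1·(-2)·e^{-1·1.0} = 0·0.135335 + (-2)·0.367879 = -0.7358.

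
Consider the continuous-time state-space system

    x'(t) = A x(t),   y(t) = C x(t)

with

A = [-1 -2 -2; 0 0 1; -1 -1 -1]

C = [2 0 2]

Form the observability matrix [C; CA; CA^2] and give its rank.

CA = [[-4, -6, -6]]
CA^2 = [[10, 14, 8]]
Observability matrix O = [C; CA; CA^2] = [[2, 0, 2], [-4, -6, -6], [10, 14, 8]]
det(O) = 2·((-6)·8 - (-6)·14) - 0·((-4)·8 - (-6)·10) + 2·((-4)·14 - (-6)·10) = 2·36 - 0·28 + 2·4 = 80 ≠ 0, so rank(O) = 3.
rank(O) = 3 = n, so the pair (A, C) is completely observable.

3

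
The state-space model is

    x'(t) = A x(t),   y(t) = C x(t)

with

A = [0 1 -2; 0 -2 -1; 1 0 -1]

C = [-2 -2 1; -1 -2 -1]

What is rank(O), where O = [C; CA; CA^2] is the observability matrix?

3

CA = [[1, 2, 5], [-1, 3, 5]]
CA^2 = [[5, -3, -9], [5, -7, -6]]
Observability matrix O = [C; CA; CA^2] = [[-2, -2, 1], [-1, -2, -1], [1, 2, 5], [-1, 3, 5], [5, -3, -9], [5, -7, -6]]
Take the 3×3 submatrix of O formed by rows 1, 2, 3: [[-2, -2, 1], [-1, -2, -1], [1, 2, 5]]. Its determinant is (-2)·((-2)·5 - (-1)·2) - (-2)·((-1)·5 - (-1)·1) + 1·((-1)·2 - (-2)·1) = (-2)·(-8) - (-2)·(-4) + 1·0 = 8 ≠ 0.
So rank(O) ≥ 3; since O has 3 columns, rank(O) = 3.
rank(O) = 3 = n, so the pair (A, C) is completely observable.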